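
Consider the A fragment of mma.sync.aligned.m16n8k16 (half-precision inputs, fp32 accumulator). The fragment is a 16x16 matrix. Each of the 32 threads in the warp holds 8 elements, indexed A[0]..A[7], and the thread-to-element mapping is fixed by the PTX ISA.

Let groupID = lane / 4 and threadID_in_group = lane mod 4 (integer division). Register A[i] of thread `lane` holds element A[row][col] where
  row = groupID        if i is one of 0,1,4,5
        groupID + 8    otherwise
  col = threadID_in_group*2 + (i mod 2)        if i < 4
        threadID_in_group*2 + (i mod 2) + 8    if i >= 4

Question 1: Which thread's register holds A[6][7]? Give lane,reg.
27,1

r=6→G=6,rhi=0  c=7→chi=0,T=3,p=1
L=6*4+3=27  i=0*4+0*2+1=1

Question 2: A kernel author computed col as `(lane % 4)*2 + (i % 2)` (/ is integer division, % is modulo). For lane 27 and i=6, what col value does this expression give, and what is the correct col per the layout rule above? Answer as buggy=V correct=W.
`(lane % 4)*2 + (i % 2)`[27,6]⇒6
27: gr=6,th=3
[6] (6+8,3*2+0+8) = (14,14)
col: 6 vs 14

buggy=6 correct=14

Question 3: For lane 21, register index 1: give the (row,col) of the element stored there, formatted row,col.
21: g=5,t=1
[1] (5+0,1*2+1+0) = (5,3)

5,3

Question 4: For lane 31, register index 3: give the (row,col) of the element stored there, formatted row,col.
15,7

lane 31=>31/4=7, 31 mod 4=3
i=3  r:7+8=>15  c:2·3+1+0=>7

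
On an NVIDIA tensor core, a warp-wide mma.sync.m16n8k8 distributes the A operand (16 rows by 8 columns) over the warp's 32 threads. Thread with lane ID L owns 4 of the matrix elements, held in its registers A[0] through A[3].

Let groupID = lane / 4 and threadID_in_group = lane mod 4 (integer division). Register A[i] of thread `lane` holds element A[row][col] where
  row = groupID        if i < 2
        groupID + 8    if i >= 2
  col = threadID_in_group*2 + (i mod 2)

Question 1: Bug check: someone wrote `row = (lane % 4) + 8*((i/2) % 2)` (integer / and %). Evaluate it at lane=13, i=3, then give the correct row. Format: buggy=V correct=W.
buggy=9 correct=11

`(lane % 4) + 8*((i/2) % 2)`[13,3]->9
lane 13: g=3 (13/4), t=1 (13%4)
i=3: r=3+8=11, c=1*2+1=3
row: 9 vs 11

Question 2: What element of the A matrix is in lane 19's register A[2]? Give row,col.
12,6

19: gr=4,th=3
[2] (4+8,3*2+0) = (12,6)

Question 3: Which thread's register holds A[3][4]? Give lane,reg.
14,0

r: 3->gid=3,r8=0  c: 4->tid=2,i&1=0
L=3*4+2=14  i=0*2+0=0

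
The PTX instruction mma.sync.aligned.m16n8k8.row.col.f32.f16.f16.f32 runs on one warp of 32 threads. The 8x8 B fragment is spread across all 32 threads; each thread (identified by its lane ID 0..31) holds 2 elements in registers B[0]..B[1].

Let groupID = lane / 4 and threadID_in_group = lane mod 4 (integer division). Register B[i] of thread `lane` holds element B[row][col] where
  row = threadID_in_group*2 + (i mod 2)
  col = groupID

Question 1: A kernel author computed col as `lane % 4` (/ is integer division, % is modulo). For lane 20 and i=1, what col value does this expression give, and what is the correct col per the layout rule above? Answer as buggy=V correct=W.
`lane % 4`[20,1]->0
lane 20: gid=5 (20/4), tid=0 (20%4)
i=1: r=0*2+1=1, c=gid=5
col: 0 vs 5

buggy=0 correct=5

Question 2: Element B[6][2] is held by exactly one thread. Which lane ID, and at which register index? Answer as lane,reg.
11,0

c: 2->gid=2  r: 6->tid=3,i&1=0
L=2*4+3=11  i=0=0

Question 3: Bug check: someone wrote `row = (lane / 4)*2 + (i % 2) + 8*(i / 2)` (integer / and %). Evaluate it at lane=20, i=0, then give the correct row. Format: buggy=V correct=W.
buggy=10 correct=0

`(lane / 4)*2 + (i % 2) + 8*(i / 2)`[20,0]->10
lane 20: gid=5 (20/4), tid=0 (20%4)
i=0: r=0*2+0=0, c=gid=5
row: 10 vs 0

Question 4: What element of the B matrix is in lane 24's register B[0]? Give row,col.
0,6

24: grp=6,tig=0
[0] (0*2+0,6) = (0,6)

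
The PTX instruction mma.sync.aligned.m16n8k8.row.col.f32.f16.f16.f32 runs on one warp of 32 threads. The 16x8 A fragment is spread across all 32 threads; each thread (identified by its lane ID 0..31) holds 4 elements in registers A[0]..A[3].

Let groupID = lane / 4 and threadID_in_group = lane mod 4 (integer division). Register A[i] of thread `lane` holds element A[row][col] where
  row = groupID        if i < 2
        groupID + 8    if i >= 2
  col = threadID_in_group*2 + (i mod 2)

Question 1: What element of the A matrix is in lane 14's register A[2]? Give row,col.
11,4

14: gid=3,tid=2
[2] (3+8,2*2+0) = (11,4)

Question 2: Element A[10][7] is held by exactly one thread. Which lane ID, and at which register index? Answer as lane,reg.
11,3

r=10→G=2,rhi=1  c=7→T=3,p=1
L=2*4+3=11  i=1*2+1=3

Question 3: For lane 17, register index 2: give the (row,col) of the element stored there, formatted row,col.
lane 17: G=4 (17/4), T=1 (17%4)
i=2: r=4+8=12, c=1*2+0=2

12,2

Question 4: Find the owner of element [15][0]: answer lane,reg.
28,2

r:15=>grp=7,rB=1  c:0=>tig=0,lo=0
L=7*4+0=28  i=1*2+0=2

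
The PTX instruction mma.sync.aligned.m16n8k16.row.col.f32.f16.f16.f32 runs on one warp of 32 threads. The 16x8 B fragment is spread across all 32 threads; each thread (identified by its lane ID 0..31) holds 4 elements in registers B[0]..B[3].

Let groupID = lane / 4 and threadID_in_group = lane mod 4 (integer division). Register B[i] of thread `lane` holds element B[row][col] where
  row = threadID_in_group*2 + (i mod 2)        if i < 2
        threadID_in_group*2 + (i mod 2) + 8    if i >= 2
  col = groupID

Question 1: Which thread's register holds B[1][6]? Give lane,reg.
24,1

c: 6->gid=6  r: 1->r8=0,tid=0,i&1=1
L=6*4+0=24  i=0*2+1=1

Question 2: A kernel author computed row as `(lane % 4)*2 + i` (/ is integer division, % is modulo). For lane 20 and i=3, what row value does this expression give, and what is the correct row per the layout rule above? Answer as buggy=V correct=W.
buggy=3 correct=9

`(lane % 4)*2 + i`[20,3]->3
lane 20->20/4=5, 20 mod 4=0
i=3  r:2·0+1+8->9  c:5
row: 3 vs 9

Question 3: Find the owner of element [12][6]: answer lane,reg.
26,2

c: 6->gid=6  r: 12->r8=1,tid=2,i&1=0
L=6*4+2=26  i=1*2+0=2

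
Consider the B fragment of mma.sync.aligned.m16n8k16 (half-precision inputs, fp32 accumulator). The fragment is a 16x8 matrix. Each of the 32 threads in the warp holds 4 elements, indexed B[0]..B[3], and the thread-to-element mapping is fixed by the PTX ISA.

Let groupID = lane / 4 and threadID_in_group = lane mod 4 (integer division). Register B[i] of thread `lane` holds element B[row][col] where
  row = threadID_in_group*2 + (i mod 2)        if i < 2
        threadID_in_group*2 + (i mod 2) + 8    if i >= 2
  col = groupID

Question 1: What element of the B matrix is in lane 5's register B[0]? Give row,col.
2,1

5: G=1,T=1
[0] (1*2+0+0,1) = (2,1)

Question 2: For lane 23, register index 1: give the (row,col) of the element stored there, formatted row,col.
7,5

lane 23->23/4=5, 23 mod 4=3
i=1  r:2·3+1+0->7  c:5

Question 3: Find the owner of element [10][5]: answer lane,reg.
c=5⇒gr=5  r=10⇒Rb=1,th=1,odd=0
L=5*4+1=21  i=1*2+0=2

21,2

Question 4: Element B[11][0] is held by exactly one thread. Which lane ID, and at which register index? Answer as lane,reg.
1,3

c:0=>grp=0  r:11=>rB=1,tig=1,lo=1
L=0*4+1=1  i=1*2+1=3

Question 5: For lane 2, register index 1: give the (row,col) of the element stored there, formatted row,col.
5,0

2: gid=0,tid=2
[1] (2*2+1+0,0) = (5,0)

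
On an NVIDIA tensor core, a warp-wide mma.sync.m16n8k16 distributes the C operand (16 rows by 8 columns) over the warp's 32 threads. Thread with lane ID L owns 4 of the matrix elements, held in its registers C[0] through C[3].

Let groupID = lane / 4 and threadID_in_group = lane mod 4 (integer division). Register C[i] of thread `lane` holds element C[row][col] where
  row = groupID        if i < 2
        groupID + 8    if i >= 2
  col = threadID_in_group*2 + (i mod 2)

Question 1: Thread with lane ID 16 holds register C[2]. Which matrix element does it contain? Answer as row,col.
12,0

L=16=>grp=16>>2=4, tig=16&3=0
[2]=>row 4+8=12  col 0·2+0=0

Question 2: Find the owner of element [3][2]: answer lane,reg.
13,0

r=3->g=3,rb=0  c=2->t=1,b0=0
L=3*4+1=13  i=0*2+0=0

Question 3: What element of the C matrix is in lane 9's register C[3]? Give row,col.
9: grp=2,tig=1
[3] (2+8,1*2+1) = (10,3)

10,3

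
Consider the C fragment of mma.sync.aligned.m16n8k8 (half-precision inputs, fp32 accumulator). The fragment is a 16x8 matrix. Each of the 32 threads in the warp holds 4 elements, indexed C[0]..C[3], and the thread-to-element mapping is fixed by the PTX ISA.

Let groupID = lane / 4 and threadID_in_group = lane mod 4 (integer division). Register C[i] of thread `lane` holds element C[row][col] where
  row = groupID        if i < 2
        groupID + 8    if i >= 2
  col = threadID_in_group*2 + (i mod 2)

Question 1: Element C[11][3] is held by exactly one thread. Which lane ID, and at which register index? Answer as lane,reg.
r=11⇒gr=3,Rb=1  c=3⇒th=1,odd=1
L=3*4+1=13  i=1*2+1=3

13,3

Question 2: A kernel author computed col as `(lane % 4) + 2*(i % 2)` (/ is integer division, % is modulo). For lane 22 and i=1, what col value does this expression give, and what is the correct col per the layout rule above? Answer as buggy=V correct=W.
buggy=4 correct=5

`(lane % 4) + 2*(i % 2)`[22,1]=>4
lane 22=>22/4=5, 22 mod 4=2
i=1  r:5+0=>5  c:2·2+1=>5
col: 4 vs 5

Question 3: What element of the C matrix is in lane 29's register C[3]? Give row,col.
L=29=>grp=29>>2=7, tig=29&3=1
[3]=>row 7+8=15  col 1·2+1=3

15,3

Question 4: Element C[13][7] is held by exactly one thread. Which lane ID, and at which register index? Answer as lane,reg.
r=13->g=5,rb=1  c=7->t=3,b0=1
L=5*4+3=23  i=1*2+1=3

23,3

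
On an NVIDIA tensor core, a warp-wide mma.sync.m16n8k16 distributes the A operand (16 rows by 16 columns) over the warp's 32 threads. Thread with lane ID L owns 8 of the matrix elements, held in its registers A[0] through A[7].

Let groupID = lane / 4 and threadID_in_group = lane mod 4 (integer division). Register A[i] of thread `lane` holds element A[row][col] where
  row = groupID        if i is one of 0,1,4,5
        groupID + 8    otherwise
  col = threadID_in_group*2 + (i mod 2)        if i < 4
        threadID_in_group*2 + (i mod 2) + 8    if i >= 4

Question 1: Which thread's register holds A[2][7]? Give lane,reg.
11,1

r=2⇒gr=2,Rb=0  c=7⇒Cb=0,th=3,odd=1
L=2*4+3=11  i=0*4+0*2+1=1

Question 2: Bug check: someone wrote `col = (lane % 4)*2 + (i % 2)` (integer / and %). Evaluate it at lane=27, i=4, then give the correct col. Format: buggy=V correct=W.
buggy=6 correct=14

`(lane % 4)*2 + (i % 2)`[27,4]->6
lane 27->27/4=6, 27 mod 4=3
i=4  r:6+0->6  c:2·3+0+8->14
col: 6 vs 14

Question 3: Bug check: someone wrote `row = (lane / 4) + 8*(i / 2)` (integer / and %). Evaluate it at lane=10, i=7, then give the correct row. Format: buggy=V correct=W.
`(lane / 4) + 8*(i / 2)`[10,7]⇒26
L=10⇒gr=10>>2=2, th=10&3=2
[7]⇒row 2+8=10  col 2·2+1+8=13
row: 26 vs 10

buggy=26 correct=10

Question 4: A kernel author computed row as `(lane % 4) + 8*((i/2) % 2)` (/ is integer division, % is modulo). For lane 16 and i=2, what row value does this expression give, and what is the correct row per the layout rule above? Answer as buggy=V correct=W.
`(lane % 4) + 8*((i/2) % 2)`[16,2]⇒8
L=16⇒gr=16>>2=4, th=16&3=0
[2]⇒row 4+8=12  col 0·2+0+0=0
row: 8 vs 12

buggy=8 correct=12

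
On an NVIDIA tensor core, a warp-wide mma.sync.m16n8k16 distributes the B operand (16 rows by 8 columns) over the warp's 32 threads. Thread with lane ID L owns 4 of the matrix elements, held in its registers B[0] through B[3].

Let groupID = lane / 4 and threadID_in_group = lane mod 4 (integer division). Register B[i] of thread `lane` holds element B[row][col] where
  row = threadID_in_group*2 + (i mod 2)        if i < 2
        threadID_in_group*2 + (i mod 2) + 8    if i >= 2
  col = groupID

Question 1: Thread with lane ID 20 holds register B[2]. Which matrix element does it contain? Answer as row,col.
lane 20: gid=5 (20/4), tid=0 (20%4)
i=2: r=0*2+0+8=8, c=gid=5

8,5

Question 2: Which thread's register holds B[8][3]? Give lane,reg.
c: 3->gid=3  r: 8->r8=1,tid=0,i&1=0
L=3*4+0=12  i=1*2+0=2

12,2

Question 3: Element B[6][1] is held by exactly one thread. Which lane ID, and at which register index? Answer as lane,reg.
c: 1->gid=1  r: 6->r8=0,tid=3,i&1=0
L=1*4+3=7  i=0*2+0=0

7,0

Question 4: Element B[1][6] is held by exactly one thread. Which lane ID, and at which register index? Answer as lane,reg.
c: 6->gid=6  r: 1->r8=0,tid=0,i&1=1
L=6*4+0=24  i=0*2+1=1

24,1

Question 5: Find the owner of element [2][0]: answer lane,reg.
1,0

c: 0->gid=0  r: 2->r8=0,tid=1,i&1=0
L=0*4+1=1  i=0*2+0=0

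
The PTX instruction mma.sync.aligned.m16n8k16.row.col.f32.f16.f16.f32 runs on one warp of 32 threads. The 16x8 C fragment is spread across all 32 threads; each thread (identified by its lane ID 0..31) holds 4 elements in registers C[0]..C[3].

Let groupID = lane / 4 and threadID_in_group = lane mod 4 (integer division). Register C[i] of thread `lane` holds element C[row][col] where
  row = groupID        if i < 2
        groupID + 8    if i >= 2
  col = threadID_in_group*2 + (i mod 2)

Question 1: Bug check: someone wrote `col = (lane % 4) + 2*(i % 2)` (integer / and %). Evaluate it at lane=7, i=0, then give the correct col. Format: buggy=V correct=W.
buggy=3 correct=6

`(lane % 4) + 2*(i % 2)`[7,0]=>3
lane 7=>7/4=1, 7 mod 4=3
i=0  r:1+0=>1  c:2·3+0=>6
col: 3 vs 6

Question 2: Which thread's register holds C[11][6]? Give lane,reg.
r=11→G=3,rhi=1  c=6→T=3,p=0
L=3*4+3=15  i=1*2+0=2

15,2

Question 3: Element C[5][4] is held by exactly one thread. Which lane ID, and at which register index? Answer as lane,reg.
22,0

r=5→G=5,rhi=0  c=4→T=2,p=0
L=5*4+2=22  i=0*2+0=0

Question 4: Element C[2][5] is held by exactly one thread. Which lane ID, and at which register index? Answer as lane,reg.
10,1

r=2->g=2,rb=0  c=5->t=2,b0=1
L=2*4+2=10  i=0*2+1=1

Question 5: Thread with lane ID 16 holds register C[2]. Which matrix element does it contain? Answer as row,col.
16: G=4,T=0
[2] (4+8,0*2+0) = (12,0)

12,0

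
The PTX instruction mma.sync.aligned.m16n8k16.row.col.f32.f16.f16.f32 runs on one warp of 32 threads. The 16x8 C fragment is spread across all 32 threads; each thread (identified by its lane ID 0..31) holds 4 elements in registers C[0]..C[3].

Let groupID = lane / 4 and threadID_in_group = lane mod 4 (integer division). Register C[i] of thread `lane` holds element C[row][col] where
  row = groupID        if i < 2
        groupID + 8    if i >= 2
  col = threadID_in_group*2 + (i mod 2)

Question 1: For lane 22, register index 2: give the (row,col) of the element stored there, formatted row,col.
22: G=5,T=2
[2] (5+8,2*2+0) = (13,4)

13,4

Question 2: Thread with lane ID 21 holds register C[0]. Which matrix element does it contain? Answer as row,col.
5,2

lane 21->21/4=5, 21 mod 4=1
i=0  r:5+0->5  c:2·1+0->2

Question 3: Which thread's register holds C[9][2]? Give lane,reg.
r=9→G=1,rhi=1  c=2→T=1,p=0
L=1*4+1=5  i=1*2+0=2

5,2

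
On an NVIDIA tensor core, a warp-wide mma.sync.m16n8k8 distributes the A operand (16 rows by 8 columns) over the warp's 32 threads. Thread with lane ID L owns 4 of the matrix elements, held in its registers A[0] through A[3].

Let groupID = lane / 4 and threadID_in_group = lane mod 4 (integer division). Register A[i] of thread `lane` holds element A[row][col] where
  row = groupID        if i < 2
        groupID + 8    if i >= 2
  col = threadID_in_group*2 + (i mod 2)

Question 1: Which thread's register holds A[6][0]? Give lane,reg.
24,0

r:6=>grp=6,rB=0  c:0=>tig=0,lo=0
L=6*4+0=24  i=0*2+0=0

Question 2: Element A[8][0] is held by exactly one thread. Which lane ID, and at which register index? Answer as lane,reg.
0,2

r=8->g=0,rb=1  c=0->t=0,b0=0
L=0*4+0=0  i=1*2+0=2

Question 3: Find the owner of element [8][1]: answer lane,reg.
0,3

r=8->g=0,rb=1  c=1->t=0,b0=1
L=0*4+0=0  i=1*2+1=3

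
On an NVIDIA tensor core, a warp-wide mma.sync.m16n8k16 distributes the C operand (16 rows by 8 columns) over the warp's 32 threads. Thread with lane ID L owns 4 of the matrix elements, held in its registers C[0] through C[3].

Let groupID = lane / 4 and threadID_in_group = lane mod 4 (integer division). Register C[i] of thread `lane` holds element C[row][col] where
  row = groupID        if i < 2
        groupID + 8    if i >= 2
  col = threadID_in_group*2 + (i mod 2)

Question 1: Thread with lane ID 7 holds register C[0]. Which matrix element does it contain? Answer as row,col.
lane 7->7/4=1, 7 mod 4=3
i=0  r:1+0->1  c:2·3+0->6

1,6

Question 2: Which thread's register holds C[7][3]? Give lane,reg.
r: 7->gid=7,r8=0  c: 3->tid=1,i&1=1
L=7*4+1=29  i=0*2+1=1

29,1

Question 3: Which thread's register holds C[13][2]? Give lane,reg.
21,2

r=13⇒gr=5,Rb=1  c=2⇒th=1,odd=0
L=5*4+1=21  i=1*2+0=2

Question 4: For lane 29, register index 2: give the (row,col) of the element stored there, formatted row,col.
15,2

lane 29⇒29/4=7, 29 mod 4=1
i=2  r:7+8⇒15  c:2·1+0⇒2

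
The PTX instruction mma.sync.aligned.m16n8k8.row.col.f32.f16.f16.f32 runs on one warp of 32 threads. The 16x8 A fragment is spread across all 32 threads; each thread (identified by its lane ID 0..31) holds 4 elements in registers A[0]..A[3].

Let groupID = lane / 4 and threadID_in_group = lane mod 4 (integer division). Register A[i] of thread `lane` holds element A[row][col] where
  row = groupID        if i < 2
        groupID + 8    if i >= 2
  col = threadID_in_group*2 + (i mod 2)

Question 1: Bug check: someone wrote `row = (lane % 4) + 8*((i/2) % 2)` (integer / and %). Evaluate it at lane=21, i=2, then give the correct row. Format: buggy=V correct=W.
`(lane % 4) + 8*((i/2) % 2)`[21,2]->9
L=21->gid=21>>2=5, tid=21&3=1
[2]->row 5+8=13  col 1·2+0=2
row: 9 vs 13

buggy=9 correct=13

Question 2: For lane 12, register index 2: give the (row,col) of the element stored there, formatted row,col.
11,0

lane 12: g=3 (12/4), t=0 (12%4)
i=2: r=3+8=11, c=0*2+0=0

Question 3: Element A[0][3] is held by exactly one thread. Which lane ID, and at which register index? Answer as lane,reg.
r=0⇒gr=0,Rb=0  c=3⇒th=1,odd=1
L=0*4+1=1  i=0*2+1=1

1,1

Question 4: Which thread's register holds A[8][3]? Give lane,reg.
r:8=>grp=0,rB=1  c:3=>tig=1,lo=1
L=0*4+1=1  i=1*2+1=3

1,3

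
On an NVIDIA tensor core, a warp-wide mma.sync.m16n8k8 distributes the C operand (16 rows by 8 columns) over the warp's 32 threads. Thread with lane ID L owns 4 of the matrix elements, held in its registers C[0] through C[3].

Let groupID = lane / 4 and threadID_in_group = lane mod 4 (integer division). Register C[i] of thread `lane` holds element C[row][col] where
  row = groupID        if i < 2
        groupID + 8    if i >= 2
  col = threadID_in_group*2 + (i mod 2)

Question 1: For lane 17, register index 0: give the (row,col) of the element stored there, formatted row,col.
17: g=4,t=1
[0] (4+0,1*2+0) = (4,2)

4,2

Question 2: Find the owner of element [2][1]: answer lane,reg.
r=2->g=2,rb=0  c=1->t=0,b0=1
L=2*4+0=8  i=0*2+1=1

8,1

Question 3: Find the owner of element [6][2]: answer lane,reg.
r:6=>grp=6,rB=0  c:2=>tig=1,lo=0
L=6*4+1=25  i=0*2+0=0

25,0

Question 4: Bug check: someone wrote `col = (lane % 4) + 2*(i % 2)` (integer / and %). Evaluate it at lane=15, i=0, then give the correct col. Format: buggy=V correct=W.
buggy=3 correct=6

`(lane % 4) + 2*(i % 2)`[15,0]→3
15: G=3,T=3
[0] (3+0,3*2+0) = (3,6)
col: 3 vs 6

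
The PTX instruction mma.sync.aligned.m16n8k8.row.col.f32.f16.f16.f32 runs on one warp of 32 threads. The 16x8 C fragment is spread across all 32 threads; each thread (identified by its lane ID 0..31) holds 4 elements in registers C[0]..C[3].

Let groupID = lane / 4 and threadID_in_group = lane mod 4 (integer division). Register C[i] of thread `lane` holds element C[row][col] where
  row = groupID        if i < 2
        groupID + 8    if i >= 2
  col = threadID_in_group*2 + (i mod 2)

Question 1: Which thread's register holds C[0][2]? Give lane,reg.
1,0

r:0=>grp=0,rB=0  c:2=>tig=1,lo=0
L=0*4+1=1  i=0*2+0=0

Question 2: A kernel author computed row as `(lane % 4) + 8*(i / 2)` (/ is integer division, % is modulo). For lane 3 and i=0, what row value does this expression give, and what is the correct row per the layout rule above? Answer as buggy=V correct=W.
`(lane % 4) + 8*(i / 2)`[3,0]→3
lane 3→3/4=0, 3 mod 4=3
i=0  r:0+0→0  c:2·3+0→6
row: 3 vs 0

buggy=3 correct=0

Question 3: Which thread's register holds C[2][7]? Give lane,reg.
r: 2->gid=2,r8=0  c: 7->tid=3,i&1=1
L=2*4+3=11  i=0*2+1=1

11,1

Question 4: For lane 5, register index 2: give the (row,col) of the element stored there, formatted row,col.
9,2

L=5→G=5>>2=1, T=5&3=1
[2]→row 1+8=9  col 1·2+0=2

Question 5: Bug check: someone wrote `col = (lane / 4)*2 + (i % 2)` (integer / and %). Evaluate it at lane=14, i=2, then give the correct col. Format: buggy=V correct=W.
`(lane / 4)*2 + (i % 2)`[14,2]->6
L=14->gid=14>>2=3, tid=14&3=2
[2]->row 3+8=11  col 2·2+0=4
col: 6 vs 4

buggy=6 correct=4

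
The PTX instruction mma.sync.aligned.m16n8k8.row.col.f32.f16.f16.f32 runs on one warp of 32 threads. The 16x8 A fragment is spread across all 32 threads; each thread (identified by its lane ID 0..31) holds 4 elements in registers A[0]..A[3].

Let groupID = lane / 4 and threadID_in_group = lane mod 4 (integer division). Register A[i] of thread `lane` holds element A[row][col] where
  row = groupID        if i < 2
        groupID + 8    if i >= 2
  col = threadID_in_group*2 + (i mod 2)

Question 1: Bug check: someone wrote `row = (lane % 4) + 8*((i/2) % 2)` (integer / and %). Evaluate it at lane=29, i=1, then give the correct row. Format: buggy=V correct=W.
buggy=1 correct=7

`(lane % 4) + 8*((i/2) % 2)`[29,1]→1
L=29→G=29>>2=7, T=29&3=1
[1]→row 7+0=7  col 1·2+1=3
row: 1 vs 7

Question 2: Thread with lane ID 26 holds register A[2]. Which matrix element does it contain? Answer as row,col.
14,4

lane 26=>26/4=6, 26 mod 4=2
i=2  r:6+8=>14  c:2·2+0=>4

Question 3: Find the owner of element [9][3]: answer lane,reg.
5,3

r=9⇒gr=1,Rb=1  c=3⇒th=1,odd=1
L=1*4+1=5  i=1*2+1=3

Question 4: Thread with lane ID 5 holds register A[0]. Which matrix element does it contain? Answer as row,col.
lane 5→5/4=1, 5 mod 4=1
i=0  r:1+0→1  c:2·1+0→2

1,2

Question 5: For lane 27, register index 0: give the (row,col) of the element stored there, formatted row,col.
6,6

lane 27→27/4=6, 27 mod 4=3
i=0  r:6+0→6  c:2·3+0→6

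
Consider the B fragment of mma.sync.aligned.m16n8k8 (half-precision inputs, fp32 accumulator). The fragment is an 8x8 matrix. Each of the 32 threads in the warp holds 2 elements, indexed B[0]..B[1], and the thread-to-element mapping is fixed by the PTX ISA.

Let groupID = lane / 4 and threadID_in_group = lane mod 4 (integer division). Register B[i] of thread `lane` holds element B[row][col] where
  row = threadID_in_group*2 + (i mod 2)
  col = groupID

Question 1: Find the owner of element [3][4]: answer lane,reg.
c=4->g=4  r=3->t=1,b0=1
L=4*4+1=17  i=1=1

17,1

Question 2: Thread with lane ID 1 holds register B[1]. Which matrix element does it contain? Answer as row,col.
3,0

1: grp=0,tig=1
[1] (1*2+1,0) = (3,0)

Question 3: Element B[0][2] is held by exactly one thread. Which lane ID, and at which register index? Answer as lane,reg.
8,0

c=2→G=2  r=0→T=0,p=0
L=2*4+0=8  i=0=0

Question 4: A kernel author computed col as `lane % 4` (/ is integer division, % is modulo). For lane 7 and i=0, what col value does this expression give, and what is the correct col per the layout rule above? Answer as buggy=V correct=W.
buggy=3 correct=1

`lane % 4`[7,0]→3
7: G=1,T=3
[0] (3*2+0,1) = (6,1)
col: 3 vs 1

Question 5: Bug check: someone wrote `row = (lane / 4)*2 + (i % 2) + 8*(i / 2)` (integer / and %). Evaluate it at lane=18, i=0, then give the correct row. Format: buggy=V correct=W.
`(lane / 4)*2 + (i % 2) + 8*(i / 2)`[18,0]→8
lane 18: G=4 (18/4), T=2 (18%4)
i=0: r=2*2+0=4, c=G=4
row: 8 vs 4

buggy=8 correct=4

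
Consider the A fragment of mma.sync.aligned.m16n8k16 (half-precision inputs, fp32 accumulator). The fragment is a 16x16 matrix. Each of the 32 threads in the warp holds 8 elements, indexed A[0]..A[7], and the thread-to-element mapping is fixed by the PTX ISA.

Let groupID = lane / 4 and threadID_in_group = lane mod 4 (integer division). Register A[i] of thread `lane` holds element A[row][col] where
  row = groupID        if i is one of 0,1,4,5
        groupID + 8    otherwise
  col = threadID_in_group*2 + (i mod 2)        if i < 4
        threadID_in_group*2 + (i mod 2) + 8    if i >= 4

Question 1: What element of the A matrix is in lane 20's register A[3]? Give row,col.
13,1

L=20->g=20>>2=5, t=20&3=0
[3]->row 5+8=13  col 0·2+1+0=1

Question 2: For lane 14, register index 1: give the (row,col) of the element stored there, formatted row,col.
14: gr=3,th=2
[1] (3+0,2*2+1+0) = (3,5)

3,5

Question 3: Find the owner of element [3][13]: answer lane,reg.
14,5

r: 3->gid=3,r8=0  c: 13->c8=1,tid=2,i&1=1
L=3*4+2=14  i=1*4+0*2+1=5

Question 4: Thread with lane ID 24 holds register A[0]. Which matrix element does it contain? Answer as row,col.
6,0

lane 24: gr=6 (24/4), th=0 (24%4)
i=0: r=6+0=6, c=0*2+0+0=0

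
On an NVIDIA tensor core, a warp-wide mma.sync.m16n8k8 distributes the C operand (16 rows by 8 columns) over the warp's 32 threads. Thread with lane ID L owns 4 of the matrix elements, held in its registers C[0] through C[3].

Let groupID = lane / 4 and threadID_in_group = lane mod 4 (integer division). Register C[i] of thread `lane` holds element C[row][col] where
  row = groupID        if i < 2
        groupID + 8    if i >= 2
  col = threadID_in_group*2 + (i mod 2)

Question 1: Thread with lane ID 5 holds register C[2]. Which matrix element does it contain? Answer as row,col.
L=5->g=5>>2=1, t=5&3=1
[2]->row 1+8=9  col 1·2+0=2

9,2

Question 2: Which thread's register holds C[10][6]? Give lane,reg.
11,2

r=10⇒gr=2,Rb=1  c=6⇒th=3,odd=0
L=2*4+3=11  i=1*2+0=2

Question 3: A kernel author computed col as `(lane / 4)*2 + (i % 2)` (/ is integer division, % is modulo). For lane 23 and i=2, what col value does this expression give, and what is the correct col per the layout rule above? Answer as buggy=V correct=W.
`(lane / 4)*2 + (i % 2)`[23,2]→10
23: G=5,T=3
[2] (5+8,3*2+0) = (13,6)
col: 10 vs 6

buggy=10 correct=6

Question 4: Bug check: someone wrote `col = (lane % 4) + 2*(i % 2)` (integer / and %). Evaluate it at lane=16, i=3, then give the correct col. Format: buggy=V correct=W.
buggy=2 correct=1

`(lane % 4) + 2*(i % 2)`[16,3]->2
16: g=4,t=0
[3] (4+8,0*2+1) = (12,1)
col: 2 vs 1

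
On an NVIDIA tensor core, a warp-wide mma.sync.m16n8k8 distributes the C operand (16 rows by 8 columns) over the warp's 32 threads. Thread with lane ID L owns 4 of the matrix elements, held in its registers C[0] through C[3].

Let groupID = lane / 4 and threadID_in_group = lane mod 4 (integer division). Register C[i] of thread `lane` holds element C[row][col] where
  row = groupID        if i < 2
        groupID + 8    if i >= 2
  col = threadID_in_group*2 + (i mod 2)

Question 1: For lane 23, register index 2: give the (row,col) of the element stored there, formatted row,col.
13,6

lane 23: g=5 (23/4), t=3 (23%4)
i=2: r=5+8=13, c=3*2+0=6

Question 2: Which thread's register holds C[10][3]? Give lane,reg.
9,3

r: 10->gid=2,r8=1  c: 3->tid=1,i&1=1
L=2*4+1=9  i=1*2+1=3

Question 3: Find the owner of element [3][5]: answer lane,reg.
14,1

r=3⇒gr=3,Rb=0  c=5⇒th=2,odd=1
L=3*4+2=14  i=0*2+1=1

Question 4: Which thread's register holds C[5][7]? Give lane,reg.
23,1

r=5->g=5,rb=0  c=7->t=3,b0=1
L=5*4+3=23  i=0*2+1=1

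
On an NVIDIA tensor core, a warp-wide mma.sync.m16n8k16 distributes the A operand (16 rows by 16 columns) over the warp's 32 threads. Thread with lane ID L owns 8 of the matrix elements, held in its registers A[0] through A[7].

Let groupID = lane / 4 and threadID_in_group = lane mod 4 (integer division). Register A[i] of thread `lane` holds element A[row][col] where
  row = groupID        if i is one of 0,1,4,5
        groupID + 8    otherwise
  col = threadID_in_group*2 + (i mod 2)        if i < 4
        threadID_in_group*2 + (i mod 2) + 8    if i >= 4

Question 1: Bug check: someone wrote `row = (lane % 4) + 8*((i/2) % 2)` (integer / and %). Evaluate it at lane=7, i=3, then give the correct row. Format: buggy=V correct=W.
`(lane % 4) + 8*((i/2) % 2)`[7,3]->11
L=7->gid=7>>2=1, tid=7&3=3
[3]->row 1+8=9  col 3·2+1+0=7
row: 11 vs 9

buggy=11 correct=9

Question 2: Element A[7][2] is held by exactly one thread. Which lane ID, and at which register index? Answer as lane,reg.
29,0

r=7->g=7,rb=0  c=2->cb=0,t=1,b0=0
L=7*4+1=29  i=0*4+0*2+0=0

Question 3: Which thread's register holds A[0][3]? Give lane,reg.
r=0->g=0,rb=0  c=3->cb=0,t=1,b0=1
L=0*4+1=1  i=0*4+0*2+1=1

1,1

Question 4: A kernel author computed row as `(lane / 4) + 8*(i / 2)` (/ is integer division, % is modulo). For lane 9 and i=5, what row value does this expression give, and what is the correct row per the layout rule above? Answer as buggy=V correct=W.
`(lane / 4) + 8*(i / 2)`[9,5]→18
lane 9: G=2 (9/4), T=1 (9%4)
i=5: r=2+0=2, c=1*2+1+8=11
row: 18 vs 2

buggy=18 correct=2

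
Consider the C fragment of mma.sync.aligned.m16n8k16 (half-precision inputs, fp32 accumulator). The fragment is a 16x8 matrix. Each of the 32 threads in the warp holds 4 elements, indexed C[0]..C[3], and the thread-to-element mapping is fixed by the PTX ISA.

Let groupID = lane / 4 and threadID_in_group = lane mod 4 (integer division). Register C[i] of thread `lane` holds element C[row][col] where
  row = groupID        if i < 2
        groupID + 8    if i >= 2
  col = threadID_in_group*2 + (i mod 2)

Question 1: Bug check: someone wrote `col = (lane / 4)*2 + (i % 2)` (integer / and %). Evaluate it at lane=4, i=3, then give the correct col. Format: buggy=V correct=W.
buggy=3 correct=1

`(lane / 4)*2 + (i % 2)`[4,3]=>3
lane 4: grp=1 (4/4), tig=0 (4%4)
i=3: r=1+8=9, c=0*2+1=1
col: 3 vs 1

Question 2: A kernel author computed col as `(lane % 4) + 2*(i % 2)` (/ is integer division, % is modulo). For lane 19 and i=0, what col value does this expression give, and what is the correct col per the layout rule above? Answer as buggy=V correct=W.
`(lane % 4) + 2*(i % 2)`[19,0]=>3
19: grp=4,tig=3
[0] (4+0,3*2+0) = (4,6)
col: 3 vs 6

buggy=3 correct=6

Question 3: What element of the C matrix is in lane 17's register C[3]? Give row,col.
lane 17->17/4=4, 17 mod 4=1
i=3  r:4+8->12  c:2·1+1->3

12,3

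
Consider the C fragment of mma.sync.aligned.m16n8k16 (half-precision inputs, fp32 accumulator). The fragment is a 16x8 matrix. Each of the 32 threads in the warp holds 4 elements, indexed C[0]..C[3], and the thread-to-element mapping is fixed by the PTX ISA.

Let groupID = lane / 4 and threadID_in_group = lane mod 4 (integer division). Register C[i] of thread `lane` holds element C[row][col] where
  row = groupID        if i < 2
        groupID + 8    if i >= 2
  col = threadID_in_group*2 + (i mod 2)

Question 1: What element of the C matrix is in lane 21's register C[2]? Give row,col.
21: grp=5,tig=1
[2] (5+8,1*2+0) = (13,2)

13,2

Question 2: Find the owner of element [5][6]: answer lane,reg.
23,0

r:5=>grp=5,rB=0  c:6=>tig=3,lo=0
L=5*4+3=23  i=0*2+0=0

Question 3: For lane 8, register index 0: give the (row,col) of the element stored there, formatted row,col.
8: grp=2,tig=0
[0] (2+0,0*2+0) = (2,0)

2,0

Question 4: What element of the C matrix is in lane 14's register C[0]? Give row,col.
3,4

14: gr=3,th=2
[0] (3+0,2*2+0) = (3,4)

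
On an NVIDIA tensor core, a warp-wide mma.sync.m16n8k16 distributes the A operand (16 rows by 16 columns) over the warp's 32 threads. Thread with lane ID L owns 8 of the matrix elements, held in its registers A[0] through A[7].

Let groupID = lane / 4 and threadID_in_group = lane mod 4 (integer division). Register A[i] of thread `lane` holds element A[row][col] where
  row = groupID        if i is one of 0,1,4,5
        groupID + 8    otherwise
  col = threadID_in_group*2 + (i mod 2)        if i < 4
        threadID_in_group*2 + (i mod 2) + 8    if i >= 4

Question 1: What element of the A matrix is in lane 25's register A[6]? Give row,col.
14,10

lane 25⇒25/4=6, 25 mod 4=1
i=6  r:6+8⇒14  c:2·1+0+8⇒10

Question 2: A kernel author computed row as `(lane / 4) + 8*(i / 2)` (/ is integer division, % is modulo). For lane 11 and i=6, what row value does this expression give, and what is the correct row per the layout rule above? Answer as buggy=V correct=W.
buggy=26 correct=10

`(lane / 4) + 8*(i / 2)`[11,6]->26
L=11->gid=11>>2=2, tid=11&3=3
[6]->row 2+8=10  col 3·2+0+8=14
row: 26 vs 10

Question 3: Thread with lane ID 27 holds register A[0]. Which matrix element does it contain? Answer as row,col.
L=27=>grp=27>>2=6, tig=27&3=3
[0]=>row 6+0=6  col 3·2+0+0=6

6,6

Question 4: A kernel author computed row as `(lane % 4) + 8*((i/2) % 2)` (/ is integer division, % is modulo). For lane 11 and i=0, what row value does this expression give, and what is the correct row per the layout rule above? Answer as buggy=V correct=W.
`(lane % 4) + 8*((i/2) % 2)`[11,0]=>3
lane 11: grp=2 (11/4), tig=3 (11%4)
i=0: r=2+0=2, c=3*2+0+0=6
row: 3 vs 2

buggy=3 correct=2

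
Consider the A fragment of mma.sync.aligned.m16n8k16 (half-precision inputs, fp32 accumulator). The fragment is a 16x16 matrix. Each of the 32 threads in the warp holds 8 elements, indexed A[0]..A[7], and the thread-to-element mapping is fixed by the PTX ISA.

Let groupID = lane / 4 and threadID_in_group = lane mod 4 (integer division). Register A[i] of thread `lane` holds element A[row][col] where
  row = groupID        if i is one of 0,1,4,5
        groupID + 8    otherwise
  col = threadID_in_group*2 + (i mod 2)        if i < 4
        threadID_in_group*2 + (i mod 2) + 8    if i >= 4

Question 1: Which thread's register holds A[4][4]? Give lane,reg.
r=4->g=4,rb=0  c=4->cb=0,t=2,b0=0
L=4*4+2=18  i=0*4+0*2+0=0

18,0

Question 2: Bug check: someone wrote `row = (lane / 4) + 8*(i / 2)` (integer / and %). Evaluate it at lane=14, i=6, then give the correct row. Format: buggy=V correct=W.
`(lane / 4) + 8*(i / 2)`[14,6]->27
lane 14->14/4=3, 14 mod 4=2
i=6  r:3+8->11  c:2·2+0+8->12
row: 27 vs 11

buggy=27 correct=11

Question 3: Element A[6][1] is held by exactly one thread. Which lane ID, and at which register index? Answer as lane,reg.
24,1

r: 6->gid=6,r8=0  c: 1->c8=0,tid=0,i&1=1
L=6*4+0=24  i=0*4+0*2+1=1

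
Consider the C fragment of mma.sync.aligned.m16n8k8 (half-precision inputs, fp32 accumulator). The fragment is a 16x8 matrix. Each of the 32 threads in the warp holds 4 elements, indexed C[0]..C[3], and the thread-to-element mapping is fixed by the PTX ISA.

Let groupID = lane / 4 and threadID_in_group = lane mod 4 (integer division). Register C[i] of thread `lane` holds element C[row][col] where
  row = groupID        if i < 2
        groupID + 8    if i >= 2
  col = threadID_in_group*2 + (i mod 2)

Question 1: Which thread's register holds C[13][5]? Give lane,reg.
r=13→G=5,rhi=1  c=5→T=2,p=1
L=5*4+2=22  i=1*2+1=3

22,3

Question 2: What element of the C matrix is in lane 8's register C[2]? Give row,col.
L=8→G=8>>2=2, T=8&3=0
[2]→row 2+8=10  col 0·2+0=0

10,0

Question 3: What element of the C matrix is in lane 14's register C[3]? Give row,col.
11,5

lane 14->14/4=3, 14 mod 4=2
i=3  r:3+8->11  c:2·2+1->5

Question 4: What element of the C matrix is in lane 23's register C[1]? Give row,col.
5,7

23: grp=5,tig=3
[1] (5+0,3*2+1) = (5,7)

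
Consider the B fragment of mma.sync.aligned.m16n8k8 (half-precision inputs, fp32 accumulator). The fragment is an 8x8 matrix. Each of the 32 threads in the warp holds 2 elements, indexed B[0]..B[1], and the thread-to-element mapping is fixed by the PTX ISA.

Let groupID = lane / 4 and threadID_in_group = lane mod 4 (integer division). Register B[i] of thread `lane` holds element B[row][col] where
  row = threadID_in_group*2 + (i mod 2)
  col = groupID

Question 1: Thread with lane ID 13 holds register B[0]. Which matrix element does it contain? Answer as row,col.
2,3

lane 13: gid=3 (13/4), tid=1 (13%4)
i=0: r=1*2+0=2, c=gid=3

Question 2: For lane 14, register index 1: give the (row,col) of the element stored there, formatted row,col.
14: gid=3,tid=2
[1] (2*2+1,3) = (5,3)

5,3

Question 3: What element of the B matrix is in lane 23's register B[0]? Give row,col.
6,5

lane 23: gid=5 (23/4), tid=3 (23%4)
i=0: r=3*2+0=6, c=gid=5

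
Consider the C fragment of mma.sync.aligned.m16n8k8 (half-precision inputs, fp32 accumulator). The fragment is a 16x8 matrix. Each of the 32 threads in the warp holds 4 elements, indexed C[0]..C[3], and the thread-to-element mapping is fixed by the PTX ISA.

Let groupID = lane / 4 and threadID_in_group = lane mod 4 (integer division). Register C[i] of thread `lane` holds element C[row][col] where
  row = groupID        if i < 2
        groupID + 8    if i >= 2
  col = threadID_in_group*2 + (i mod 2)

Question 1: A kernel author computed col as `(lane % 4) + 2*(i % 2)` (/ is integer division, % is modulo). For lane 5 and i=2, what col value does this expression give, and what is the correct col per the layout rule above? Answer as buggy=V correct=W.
`(lane % 4) + 2*(i % 2)`[5,2]⇒1
5: gr=1,th=1
[2] (1+8,1*2+0) = (9,2)
col: 1 vs 2

buggy=1 correct=2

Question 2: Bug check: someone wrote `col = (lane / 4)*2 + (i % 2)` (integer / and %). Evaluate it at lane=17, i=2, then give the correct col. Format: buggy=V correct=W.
buggy=8 correct=2

`(lane / 4)*2 + (i % 2)`[17,2]→8
lane 17→17/4=4, 17 mod 4=1
i=2  r:4+8→12  c:2·1+0→2
col: 8 vs 2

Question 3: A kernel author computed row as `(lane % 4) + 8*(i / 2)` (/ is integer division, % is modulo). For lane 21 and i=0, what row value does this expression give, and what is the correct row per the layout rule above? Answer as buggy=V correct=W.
buggy=1 correct=5

`(lane % 4) + 8*(i / 2)`[21,0]->1
L=21->gid=21>>2=5, tid=21&3=1
[0]->row 5+0=5  col 1·2+0=2
row: 1 vs 5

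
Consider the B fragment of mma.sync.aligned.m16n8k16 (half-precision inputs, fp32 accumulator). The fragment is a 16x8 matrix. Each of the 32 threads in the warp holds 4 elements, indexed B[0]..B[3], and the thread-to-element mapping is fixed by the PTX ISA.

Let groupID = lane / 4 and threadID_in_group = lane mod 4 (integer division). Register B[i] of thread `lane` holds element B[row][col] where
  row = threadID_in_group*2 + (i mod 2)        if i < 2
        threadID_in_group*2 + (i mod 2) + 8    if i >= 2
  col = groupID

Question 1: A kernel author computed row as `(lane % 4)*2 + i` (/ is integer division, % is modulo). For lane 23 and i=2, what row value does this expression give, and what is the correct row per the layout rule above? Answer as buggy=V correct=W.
`(lane % 4)*2 + i`[23,2]->8
L=23->gid=23>>2=5, tid=23&3=3
[2]->row 3·2+0+8=14  col gid=5
row: 8 vs 14

buggy=8 correct=14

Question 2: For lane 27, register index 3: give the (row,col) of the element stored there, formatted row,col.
15,6

L=27⇒gr=27>>2=6, th=27&3=3
[3]⇒row 3·2+1+8=15  col gr=6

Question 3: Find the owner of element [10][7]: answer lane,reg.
29,2

c:7=>grp=7  r:10=>rB=1,tig=1,lo=0
L=7*4+1=29  i=1*2+0=2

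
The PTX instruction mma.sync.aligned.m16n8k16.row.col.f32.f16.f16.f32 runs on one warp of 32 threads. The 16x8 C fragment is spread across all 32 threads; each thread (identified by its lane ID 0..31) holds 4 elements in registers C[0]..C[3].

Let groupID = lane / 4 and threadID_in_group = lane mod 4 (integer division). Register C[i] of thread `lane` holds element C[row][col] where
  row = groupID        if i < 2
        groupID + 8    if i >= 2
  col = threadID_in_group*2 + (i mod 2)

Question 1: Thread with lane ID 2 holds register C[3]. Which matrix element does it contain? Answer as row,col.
2: G=0,T=2
[3] (0+8,2*2+1) = (8,5)

8,5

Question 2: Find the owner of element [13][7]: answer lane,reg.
23,3

r:13=>grp=5,rB=1  c:7=>tig=3,lo=1
L=5*4+3=23  i=1*2+1=3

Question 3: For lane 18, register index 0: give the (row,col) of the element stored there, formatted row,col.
4,4

lane 18→18/4=4, 18 mod 4=2
i=0  r:4+0→4  c:2·2+0→4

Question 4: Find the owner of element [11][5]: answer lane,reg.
14,3

r=11⇒gr=3,Rb=1  c=5⇒th=2,odd=1
L=3*4+2=14  i=1*2+1=3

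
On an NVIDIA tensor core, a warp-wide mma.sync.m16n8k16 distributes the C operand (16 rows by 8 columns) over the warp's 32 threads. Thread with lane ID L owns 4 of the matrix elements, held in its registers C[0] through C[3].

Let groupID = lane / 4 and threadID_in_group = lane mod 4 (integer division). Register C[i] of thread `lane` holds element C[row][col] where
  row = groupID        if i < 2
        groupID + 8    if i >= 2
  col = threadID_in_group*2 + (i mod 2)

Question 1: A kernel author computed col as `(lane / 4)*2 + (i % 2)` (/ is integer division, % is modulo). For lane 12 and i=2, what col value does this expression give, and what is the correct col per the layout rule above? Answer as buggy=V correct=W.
buggy=6 correct=0

`(lane / 4)*2 + (i % 2)`[12,2]->6
12: g=3,t=0
[2] (3+8,0*2+0) = (11,0)
col: 6 vs 0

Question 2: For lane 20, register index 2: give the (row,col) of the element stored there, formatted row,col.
lane 20: grp=5 (20/4), tig=0 (20%4)
i=2: r=5+8=13, c=0*2+0=0

13,0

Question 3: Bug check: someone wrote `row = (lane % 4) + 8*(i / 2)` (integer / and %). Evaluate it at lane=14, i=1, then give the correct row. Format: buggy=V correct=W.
buggy=2 correct=3

`(lane % 4) + 8*(i / 2)`[14,1]⇒2
L=14⇒gr=14>>2=3, th=14&3=2
[1]⇒row 3+0=3  col 2·2+1=5
row: 2 vs 3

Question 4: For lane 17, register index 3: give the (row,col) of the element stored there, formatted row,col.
12,3

L=17⇒gr=17>>2=4, th=17&3=1
[3]⇒row 4+8=12  col 1·2+1=3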